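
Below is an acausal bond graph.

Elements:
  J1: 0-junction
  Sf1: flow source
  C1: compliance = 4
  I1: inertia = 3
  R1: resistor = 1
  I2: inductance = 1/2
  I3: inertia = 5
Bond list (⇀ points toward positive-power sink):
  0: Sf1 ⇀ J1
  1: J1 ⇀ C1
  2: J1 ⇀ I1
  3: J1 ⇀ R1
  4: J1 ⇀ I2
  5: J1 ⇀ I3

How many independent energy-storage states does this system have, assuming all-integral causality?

#0 →Sf1  (Sf1: flow source, stroke at near end)
#1 →J1  (C1: C, integral causality)
#2 →I1  (0-jn J1 has e-setter on 1)
#3 →R1  (common-e at J1 fixed by 1)
#4 →I2  (J1 effort already set via bond 1)
#5 →I3  (J1: bond 1 brought effort, rest push out)

4  (C1, I1, I2, I3 all integral)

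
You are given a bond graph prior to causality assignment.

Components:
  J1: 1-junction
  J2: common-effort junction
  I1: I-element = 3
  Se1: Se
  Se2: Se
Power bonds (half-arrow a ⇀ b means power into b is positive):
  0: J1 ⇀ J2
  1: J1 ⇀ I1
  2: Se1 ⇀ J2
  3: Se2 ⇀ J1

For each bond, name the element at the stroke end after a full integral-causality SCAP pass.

β0 stroke at J1
β1 stroke at I1
β2 stroke at J2
β3 stroke at J1

b2 stroke at J2  (Se1 fixes effort; stroke away)
b3 stroke at J1  (Se2 (Se) sets effort on bond)
b0 stroke at J1  (0-jn J2 has e-setter on 2)
b1 stroke at I1  (J1: last free bond brings flow in)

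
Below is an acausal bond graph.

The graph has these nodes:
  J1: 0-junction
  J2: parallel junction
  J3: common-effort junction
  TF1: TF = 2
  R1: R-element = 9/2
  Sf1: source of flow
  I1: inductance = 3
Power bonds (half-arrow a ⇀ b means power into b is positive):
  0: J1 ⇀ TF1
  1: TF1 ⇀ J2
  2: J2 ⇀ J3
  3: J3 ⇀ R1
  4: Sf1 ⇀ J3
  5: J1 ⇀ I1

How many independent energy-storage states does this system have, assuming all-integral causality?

#4 stroke at Sf1  (Sf1 (Sf) sets flow on bond)
#5 stroke at I1  (prefer integral on I1)
#0 stroke at J1  (J1 needs exactly one e-in)
#1 stroke at TF1  (through TF1, causality passes straight; one stroke at TF1)
#2 stroke at J2  (J2: last free bond brings effort in)
#3 stroke at J3  (closing 0-jn rule on J3)

1  (I1 all integral)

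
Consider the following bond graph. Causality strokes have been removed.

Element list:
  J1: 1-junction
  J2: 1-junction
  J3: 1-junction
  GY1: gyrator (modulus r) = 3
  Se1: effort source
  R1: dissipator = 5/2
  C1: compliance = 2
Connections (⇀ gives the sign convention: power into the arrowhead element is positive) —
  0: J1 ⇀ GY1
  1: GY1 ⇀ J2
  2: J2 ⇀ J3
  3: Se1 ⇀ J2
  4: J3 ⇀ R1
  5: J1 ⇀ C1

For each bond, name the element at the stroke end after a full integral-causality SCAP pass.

b3 stroke at J2  (Se1: effort source, stroke at far end)
b5 stroke at J1  (C1 integral (e out))
b0 stroke at GY1  (only one flow-in slot at J1)
b1 stroke at GY1  (GY1 both-in/both-out from 0)
b2 stroke at J2  (common-f at J2 fixed by 1)
b4 stroke at J3  (common-f at J3 fixed by 2)

#0 stroke at GY1
#1 stroke at GY1
#2 stroke at J2
#3 stroke at J2
#4 stroke at J3
#5 stroke at J1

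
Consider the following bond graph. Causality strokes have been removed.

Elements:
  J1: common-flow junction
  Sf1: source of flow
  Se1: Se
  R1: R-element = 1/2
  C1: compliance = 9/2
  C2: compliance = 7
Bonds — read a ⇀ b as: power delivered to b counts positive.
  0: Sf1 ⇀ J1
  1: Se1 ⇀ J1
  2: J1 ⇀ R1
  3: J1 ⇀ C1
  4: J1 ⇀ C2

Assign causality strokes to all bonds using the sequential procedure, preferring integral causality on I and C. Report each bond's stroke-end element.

bond 0 |Sf1
bond 1 |J1
bond 2 |J1
bond 3 |J1
bond 4 |J1

b0 →Sf1  (Sf1: flow source, stroke at near end)
b1 →J1  (Se1 (Se) sets effort on bond)
b2 →J1  (J1 flow already set via bond 0)
b3 →J1  (J1: bond 0 brought flow, rest push out)
b4 →J1  (common-f at J1 fixed by 0)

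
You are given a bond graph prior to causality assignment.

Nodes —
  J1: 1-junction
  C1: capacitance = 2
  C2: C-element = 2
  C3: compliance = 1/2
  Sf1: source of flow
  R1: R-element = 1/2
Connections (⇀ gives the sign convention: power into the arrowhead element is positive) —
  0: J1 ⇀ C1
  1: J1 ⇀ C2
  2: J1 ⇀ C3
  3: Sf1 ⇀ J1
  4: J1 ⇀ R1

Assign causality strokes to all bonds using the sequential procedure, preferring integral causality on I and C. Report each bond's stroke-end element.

b3 |Sf1  (Sf1: flow source, stroke at near end)
b0 |J1  (common-f at J1 fixed by 3)
b1 |J1  (J1 flow already set via bond 3)
b2 |J1  (common-f at J1 fixed by 3)
b4 |J1  (J1: bond 3 brought flow, rest push out)

β0 stroke at J1
β1 stroke at J1
β2 stroke at J1
β3 stroke at Sf1
β4 stroke at J1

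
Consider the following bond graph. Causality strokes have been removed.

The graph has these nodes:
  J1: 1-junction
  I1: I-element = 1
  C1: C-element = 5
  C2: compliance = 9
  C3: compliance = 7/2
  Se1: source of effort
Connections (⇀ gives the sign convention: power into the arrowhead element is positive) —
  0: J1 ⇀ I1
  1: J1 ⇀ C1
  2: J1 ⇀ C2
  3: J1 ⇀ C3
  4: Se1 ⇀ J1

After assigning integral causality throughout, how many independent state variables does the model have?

4  (C1, C2, C3, I1 all integral)

bond 4 stroke at J1  (Se1 fixes effort; stroke away)
bond 0 stroke at I1  (I1: I, integral causality)
bond 1 stroke at J1  (J1: bond 0 brought flow, rest push out)
bond 2 stroke at J1  (J1: bond 0 brought flow, rest push out)
bond 3 stroke at J1  (common-f at J1 fixed by 0)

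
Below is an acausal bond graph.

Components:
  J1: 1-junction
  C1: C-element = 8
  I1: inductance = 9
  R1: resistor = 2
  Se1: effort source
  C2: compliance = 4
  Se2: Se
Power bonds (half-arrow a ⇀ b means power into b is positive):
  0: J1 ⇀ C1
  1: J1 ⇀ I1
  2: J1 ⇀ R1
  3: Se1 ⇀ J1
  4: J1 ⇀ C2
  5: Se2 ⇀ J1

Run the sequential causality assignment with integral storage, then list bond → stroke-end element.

β3 →J1  (Se1 (Se) sets effort on bond)
β5 →J1  (Se2: effort source, stroke at far end)
β0 →J1  (C1 integral (e out))
β1 →I1  (I1 integral (f out))
β2 →J1  (J1 flow already set via bond 1)
β4 →J1  (common-f at J1 fixed by 1)

β0 →J1
β1 →I1
β2 →J1
β3 →J1
β4 →J1
β5 →J1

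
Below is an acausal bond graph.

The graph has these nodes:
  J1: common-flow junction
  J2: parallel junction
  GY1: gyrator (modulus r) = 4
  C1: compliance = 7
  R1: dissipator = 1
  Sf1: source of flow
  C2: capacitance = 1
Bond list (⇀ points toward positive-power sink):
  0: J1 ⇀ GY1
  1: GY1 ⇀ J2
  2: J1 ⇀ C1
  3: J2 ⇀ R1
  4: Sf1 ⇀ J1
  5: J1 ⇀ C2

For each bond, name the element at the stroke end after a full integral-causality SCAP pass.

b0 stroke at J1
b1 stroke at J2
b2 stroke at J1
b3 stroke at R1
b4 stroke at Sf1
b5 stroke at J1

#4 stroke at Sf1  (source Sf1 imposes f)
#0 stroke at J1  (J1 flow already set via bond 4)
#2 stroke at J1  (1-jn J1 has f-setter on 4)
#5 stroke at J1  (J1 flow already set via bond 4)
#1 stroke at J2  (GY GY1: same side as bond 0)
#3 stroke at R1  (common-e at J2 fixed by 1)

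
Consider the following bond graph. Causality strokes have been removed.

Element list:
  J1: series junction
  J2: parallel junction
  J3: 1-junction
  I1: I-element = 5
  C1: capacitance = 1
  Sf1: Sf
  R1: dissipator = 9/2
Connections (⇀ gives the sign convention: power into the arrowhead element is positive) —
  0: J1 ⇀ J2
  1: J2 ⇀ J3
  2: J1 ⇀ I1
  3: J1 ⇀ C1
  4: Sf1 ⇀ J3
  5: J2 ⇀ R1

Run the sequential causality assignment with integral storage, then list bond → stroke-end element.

β0 stroke→J1
β1 stroke→J3
β2 stroke→I1
β3 stroke→J1
β4 stroke→Sf1
β5 stroke→J2

b4 stroke→Sf1  (Sf1 fixes flow; stroke at Sf1)
b1 stroke→J3  (common-f at J3 fixed by 4)
b2 stroke→I1  (prefer integral on I1)
b0 stroke→J1  (J1: bond 2 brought flow, rest push out)
b3 stroke→J1  (J1: bond 2 brought flow, rest push out)
b5 stroke→J2  (J2: last free bond brings effort in)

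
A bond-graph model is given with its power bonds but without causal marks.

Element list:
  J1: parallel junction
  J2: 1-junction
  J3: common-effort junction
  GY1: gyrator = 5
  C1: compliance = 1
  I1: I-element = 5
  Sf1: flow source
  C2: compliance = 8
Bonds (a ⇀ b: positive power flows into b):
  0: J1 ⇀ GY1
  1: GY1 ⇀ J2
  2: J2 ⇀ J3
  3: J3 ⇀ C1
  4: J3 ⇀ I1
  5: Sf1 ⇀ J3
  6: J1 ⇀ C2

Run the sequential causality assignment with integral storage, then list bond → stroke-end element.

b5 |Sf1  (source Sf1 imposes f)
b3 |J3  (C1 outputs effort q/C1)
b2 |J2  (0-jn J3 has e-setter on 3)
b4 |I1  (J3 effort already set via bond 3)
b1 |GY1  (only one flow-in slot at J2)
b0 |GY1  (GY1: gyrator matches bond 1)
b6 |J1  (only one effort-in slot at J1)

bond 0 |GY1
bond 1 |GY1
bond 2 |J2
bond 3 |J3
bond 4 |I1
bond 5 |Sf1
bond 6 |J1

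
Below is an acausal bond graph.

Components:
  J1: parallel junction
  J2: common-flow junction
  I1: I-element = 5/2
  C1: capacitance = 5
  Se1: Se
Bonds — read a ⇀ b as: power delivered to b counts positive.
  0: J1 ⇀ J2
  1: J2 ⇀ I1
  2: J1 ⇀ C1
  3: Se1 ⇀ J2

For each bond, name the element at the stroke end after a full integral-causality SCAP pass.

#3 stroke at J2  (Se1 fixes effort; stroke away)
#1 stroke at I1  (I1 outputs flow p/I1)
#0 stroke at J2  (common-f at J2 fixed by 1)
#2 stroke at J1  (J1: last free bond brings effort in)

β0 |J2
β1 |I1
β2 |J1
β3 |J2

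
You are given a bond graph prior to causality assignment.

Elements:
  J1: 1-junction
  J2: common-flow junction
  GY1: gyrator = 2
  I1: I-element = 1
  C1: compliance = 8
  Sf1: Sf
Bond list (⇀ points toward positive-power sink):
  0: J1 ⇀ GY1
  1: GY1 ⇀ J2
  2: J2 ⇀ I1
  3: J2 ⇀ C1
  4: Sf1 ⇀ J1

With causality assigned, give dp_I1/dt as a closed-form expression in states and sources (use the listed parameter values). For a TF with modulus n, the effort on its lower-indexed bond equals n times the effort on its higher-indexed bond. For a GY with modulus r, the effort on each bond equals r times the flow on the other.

#4 →Sf1  (Sf1: flow source, stroke at near end)
#0 →J1  (1-jn J1 has f-setter on 4)
#1 →J2  (GY1: gyrator matches bond 0)
#2 →I1  (I1 integral (f out))
#3 →J2  (J2 flow already set via bond 2)

dp_I1/dt = 2*F_Sf1 - q_C1/8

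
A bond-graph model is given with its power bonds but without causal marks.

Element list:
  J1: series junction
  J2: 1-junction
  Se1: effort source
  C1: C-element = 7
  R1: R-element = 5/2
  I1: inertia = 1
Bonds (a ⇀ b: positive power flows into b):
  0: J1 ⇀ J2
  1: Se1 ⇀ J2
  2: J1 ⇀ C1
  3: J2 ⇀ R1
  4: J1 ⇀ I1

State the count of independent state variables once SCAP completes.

#1 →J2  (Se1 (Se) sets effort on bond)
#2 →J1  (C1 outputs effort q/C1)
#4 →I1  (I1 outputs flow p/I1)
#0 →J1  (common-f at J1 fixed by 4)
#3 →J2  (1-jn J2 has f-setter on 0)

2  (C1, I1 all integral)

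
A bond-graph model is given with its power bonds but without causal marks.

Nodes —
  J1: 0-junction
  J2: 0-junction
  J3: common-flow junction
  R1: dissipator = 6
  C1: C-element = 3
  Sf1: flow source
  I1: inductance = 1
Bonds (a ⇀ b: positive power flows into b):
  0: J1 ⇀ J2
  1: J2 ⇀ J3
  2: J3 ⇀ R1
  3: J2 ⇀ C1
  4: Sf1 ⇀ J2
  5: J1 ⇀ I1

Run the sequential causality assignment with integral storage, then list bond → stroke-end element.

bond 4 stroke→Sf1  (Sf1 (Sf) sets flow on bond)
bond 3 stroke→J2  (C1 outputs effort q/C1)
bond 0 stroke→J1  (0-jn J2 has e-setter on 3)
bond 1 stroke→J3  (J2: bond 3 brought effort, rest push out)
bond 2 stroke→R1  (J3: last free bond brings flow in)
bond 5 stroke→I1  (0-jn J1 has e-setter on 0)

b0 stroke at J1
b1 stroke at J3
b2 stroke at R1
b3 stroke at J2
b4 stroke at Sf1
b5 stroke at I1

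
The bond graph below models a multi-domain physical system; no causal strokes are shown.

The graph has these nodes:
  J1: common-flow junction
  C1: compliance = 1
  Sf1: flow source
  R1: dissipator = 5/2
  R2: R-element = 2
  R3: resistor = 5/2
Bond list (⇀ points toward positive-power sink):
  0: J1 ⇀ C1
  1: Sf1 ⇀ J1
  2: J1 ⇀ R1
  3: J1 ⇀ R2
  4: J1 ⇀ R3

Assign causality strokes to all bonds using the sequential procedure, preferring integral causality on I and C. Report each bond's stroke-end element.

bond 0 stroke at J1
bond 1 stroke at Sf1
bond 2 stroke at J1
bond 3 stroke at J1
bond 4 stroke at J1

bond 1 stroke at Sf1  (source Sf1 imposes f)
bond 0 stroke at J1  (common-f at J1 fixed by 1)
bond 2 stroke at J1  (J1 flow already set via bond 1)
bond 3 stroke at J1  (1-jn J1 has f-setter on 1)
bond 4 stroke at J1  (J1: bond 1 brought flow, rest push out)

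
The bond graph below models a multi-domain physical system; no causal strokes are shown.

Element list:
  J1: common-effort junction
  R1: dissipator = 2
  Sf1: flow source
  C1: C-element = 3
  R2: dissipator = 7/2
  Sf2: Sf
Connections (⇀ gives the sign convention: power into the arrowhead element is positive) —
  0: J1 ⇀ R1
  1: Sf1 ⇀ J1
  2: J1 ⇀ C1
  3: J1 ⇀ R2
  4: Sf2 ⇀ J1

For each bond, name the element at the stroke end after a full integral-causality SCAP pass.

bond 1 stroke at Sf1  (Sf1 (Sf) sets flow on bond)
bond 4 stroke at Sf2  (Sf2 fixes flow; stroke at Sf2)
bond 2 stroke at J1  (C1 outputs effort q/C1)
bond 0 stroke at R1  (0-jn J1 has e-setter on 2)
bond 3 stroke at R2  (0-jn J1 has e-setter on 2)

b0 |R1
b1 |Sf1
b2 |J1
b3 |R2
b4 |Sf2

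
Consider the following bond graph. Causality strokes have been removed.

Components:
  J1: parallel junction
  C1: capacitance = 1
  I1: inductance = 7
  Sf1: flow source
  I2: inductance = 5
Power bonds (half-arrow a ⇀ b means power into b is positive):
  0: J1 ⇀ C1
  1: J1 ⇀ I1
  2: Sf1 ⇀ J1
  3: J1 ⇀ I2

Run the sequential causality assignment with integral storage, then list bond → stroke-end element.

bond 0 stroke→J1
bond 1 stroke→I1
bond 2 stroke→Sf1
bond 3 stroke→I2

b2 |Sf1  (Sf1 fixes flow; stroke at Sf1)
b0 |J1  (C1 outputs effort q/C1)
b1 |I1  (J1: bond 0 brought effort, rest push out)
b3 |I2  (J1 effort already set via bond 0)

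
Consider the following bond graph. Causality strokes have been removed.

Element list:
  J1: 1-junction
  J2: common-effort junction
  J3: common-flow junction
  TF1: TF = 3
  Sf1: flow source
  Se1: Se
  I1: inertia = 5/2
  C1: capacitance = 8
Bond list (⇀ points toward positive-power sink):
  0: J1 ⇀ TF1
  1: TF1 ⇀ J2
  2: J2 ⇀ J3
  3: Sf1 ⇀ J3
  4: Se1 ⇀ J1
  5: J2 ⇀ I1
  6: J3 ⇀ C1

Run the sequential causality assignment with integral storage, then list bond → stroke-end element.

β0 →TF1
β1 →J2
β2 →J3
β3 →Sf1
β4 →J1
β5 →I1
β6 →J3

bond 3 stroke→Sf1  (Sf1 (Sf) sets flow on bond)
bond 4 stroke→J1  (Se1: effort source, stroke at far end)
bond 0 stroke→TF1  (closing 1-jn rule on J1)
bond 2 stroke→J3  (J3 flow already set via bond 3)
bond 6 stroke→J3  (common-f at J3 fixed by 3)
bond 1 stroke→J2  (TF TF1: opposite of bond 0)
bond 5 stroke→I1  (0-jn J2 has e-setter on 1)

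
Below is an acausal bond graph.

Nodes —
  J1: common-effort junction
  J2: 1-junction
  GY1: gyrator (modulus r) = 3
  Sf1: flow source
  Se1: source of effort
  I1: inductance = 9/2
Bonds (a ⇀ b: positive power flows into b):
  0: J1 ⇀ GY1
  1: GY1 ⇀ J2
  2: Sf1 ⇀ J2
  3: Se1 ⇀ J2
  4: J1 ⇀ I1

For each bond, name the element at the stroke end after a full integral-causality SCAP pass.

β0 →J1
β1 →J2
β2 →Sf1
β3 →J2
β4 →I1

#2 stroke→Sf1  (Sf1 (Sf) sets flow on bond)
#3 stroke→J2  (Se1 fixes effort; stroke away)
#1 stroke→J2  (J2 flow already set via bond 2)
#0 stroke→J1  (GY GY1: same side as bond 1)
#4 stroke→I1  (J1 effort already set via bond 0)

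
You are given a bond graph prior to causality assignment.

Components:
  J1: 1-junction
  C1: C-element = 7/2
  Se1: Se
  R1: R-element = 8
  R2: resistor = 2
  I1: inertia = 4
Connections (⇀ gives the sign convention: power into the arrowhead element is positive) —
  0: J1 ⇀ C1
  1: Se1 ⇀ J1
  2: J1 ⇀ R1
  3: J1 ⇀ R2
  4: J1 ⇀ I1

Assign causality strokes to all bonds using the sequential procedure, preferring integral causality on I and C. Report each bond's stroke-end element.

b0 stroke→J1
b1 stroke→J1
b2 stroke→J1
b3 stroke→J1
b4 stroke→I1

b1 stroke at J1  (Se1 fixes effort; stroke away)
b0 stroke at J1  (C1: C, integral causality)
b4 stroke at I1  (prefer integral on I1)
b2 stroke at J1  (1-jn J1 has f-setter on 4)
b3 stroke at J1  (1-jn J1 has f-setter on 4)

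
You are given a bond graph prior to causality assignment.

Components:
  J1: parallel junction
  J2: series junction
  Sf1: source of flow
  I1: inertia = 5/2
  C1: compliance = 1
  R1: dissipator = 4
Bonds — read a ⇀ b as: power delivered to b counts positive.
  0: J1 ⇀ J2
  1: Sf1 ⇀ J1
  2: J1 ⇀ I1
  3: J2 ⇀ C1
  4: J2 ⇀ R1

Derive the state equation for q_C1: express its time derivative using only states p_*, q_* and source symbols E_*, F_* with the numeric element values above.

#1 stroke→Sf1  (Sf1: flow source, stroke at near end)
#2 stroke→I1  (I1 integral (f out))
#0 stroke→J1  (closing 0-jn rule on J1)
#3 stroke→J2  (J2 flow already set via bond 0)
#4 stroke→J2  (J2: bond 0 brought flow, rest push out)

dq_C1/dt = F_Sf1 - 2*p_I1/5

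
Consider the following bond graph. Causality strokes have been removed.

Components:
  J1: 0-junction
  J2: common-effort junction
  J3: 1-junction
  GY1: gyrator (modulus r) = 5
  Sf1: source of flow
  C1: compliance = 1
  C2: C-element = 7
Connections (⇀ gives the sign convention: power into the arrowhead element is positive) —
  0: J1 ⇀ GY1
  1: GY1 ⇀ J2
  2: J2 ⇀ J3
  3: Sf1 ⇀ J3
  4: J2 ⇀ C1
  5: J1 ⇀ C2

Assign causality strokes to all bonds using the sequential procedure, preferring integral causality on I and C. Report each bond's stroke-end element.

bond 0 stroke→GY1
bond 1 stroke→GY1
bond 2 stroke→J3
bond 3 stroke→Sf1
bond 4 stroke→J2
bond 5 stroke→J1

β3 stroke→Sf1  (Sf1 (Sf) sets flow on bond)
β2 stroke→J3  (common-f at J3 fixed by 3)
β4 stroke→J2  (C1 outputs effort q/C1)
β1 stroke→GY1  (J2: bond 4 brought effort, rest push out)
β0 stroke→GY1  (through GY1, causality inverts; strokes same side of GY1)
β5 stroke→J1  (J1: last free bond brings effort in)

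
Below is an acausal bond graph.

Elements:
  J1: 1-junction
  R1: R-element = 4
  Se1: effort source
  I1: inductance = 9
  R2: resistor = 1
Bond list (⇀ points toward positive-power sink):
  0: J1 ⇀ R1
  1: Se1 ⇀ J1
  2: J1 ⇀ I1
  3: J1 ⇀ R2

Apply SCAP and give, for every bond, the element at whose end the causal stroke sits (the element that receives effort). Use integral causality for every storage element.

β0 stroke→J1
β1 stroke→J1
β2 stroke→I1
β3 stroke→J1

β1 stroke at J1  (Se1 (Se) sets effort on bond)
β2 stroke at I1  (prefer integral on I1)
β0 stroke at J1  (common-f at J1 fixed by 2)
β3 stroke at J1  (common-f at J1 fixed by 2)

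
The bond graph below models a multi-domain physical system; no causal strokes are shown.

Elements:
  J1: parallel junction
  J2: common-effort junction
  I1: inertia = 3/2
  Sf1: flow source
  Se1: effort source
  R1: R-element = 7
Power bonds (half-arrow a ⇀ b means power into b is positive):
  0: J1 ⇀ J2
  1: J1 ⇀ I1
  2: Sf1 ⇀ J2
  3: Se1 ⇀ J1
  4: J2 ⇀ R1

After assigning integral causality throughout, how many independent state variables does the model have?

bond 2 stroke→Sf1  (Sf1 (Sf) sets flow on bond)
bond 3 stroke→J1  (Se1 fixes effort; stroke away)
bond 0 stroke→J2  (common-e at J1 fixed by 3)
bond 1 stroke→I1  (J1: bond 3 brought effort, rest push out)
bond 4 stroke→R1  (0-jn J2 has e-setter on 0)

1  (I1 all integral)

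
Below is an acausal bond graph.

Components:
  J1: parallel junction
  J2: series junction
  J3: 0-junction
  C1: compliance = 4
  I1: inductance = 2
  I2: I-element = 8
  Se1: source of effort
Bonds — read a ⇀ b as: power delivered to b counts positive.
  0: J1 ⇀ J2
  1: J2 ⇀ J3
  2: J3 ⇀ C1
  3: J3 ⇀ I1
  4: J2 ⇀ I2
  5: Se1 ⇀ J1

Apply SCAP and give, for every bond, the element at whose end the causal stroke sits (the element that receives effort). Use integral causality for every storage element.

β0 stroke at J2
β1 stroke at J2
β2 stroke at J3
β3 stroke at I1
β4 stroke at I2
β5 stroke at J1

β5 →J1  (Se1 (Se) sets effort on bond)
β0 →J2  (J1 effort already set via bond 5)
β2 →J3  (C1 outputs effort q/C1)
β1 →J2  (common-e at J3 fixed by 2)
β3 →I1  (J3: bond 2 brought effort, rest push out)
β4 →I2  (only one flow-in slot at J2)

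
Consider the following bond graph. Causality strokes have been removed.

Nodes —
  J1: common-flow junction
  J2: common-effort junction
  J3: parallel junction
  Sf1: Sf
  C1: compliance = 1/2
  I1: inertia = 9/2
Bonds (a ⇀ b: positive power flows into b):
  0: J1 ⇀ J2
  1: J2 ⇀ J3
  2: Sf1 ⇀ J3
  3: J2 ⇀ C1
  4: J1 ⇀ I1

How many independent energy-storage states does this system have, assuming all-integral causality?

2  (C1, I1 all integral)

bond 2 stroke at Sf1  (Sf1 (Sf) sets flow on bond)
bond 1 stroke at J3  (J3 needs exactly one e-in)
bond 3 stroke at J2  (prefer integral on C1)
bond 0 stroke at J1  (J2 effort already set via bond 3)
bond 4 stroke at I1  (J1 needs exactly one f-in)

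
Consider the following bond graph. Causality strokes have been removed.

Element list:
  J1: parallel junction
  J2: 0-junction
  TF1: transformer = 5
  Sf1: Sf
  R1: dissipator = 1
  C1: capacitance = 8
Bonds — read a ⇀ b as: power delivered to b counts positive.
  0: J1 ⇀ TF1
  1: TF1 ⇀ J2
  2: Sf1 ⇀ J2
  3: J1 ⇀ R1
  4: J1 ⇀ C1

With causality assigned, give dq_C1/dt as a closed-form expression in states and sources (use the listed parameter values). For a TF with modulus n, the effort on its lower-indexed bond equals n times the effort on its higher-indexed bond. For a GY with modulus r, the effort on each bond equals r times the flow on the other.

bond 2 stroke→Sf1  (Sf1 fixes flow; stroke at Sf1)
bond 1 stroke→J2  (J2 needs exactly one e-in)
bond 0 stroke→TF1  (TF TF1: opposite of bond 1)
bond 4 stroke→J1  (prefer integral on C1)
bond 3 stroke→R1  (J1: bond 4 brought effort, rest push out)

dq_C1/dt = F_Sf1/5 - q_C1/8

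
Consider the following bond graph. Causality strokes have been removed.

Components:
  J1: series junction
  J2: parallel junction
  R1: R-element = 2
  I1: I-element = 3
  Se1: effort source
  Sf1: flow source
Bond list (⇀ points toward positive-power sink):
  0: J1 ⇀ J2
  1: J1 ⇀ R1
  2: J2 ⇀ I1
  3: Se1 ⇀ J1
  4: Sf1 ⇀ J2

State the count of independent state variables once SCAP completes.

b3 →J1  (Se1 (Se) sets effort on bond)
b4 →Sf1  (source Sf1 imposes f)
b2 →I1  (I1 integral (f out))
b0 →J2  (J2 needs exactly one e-in)
b1 →J1  (J1 flow already set via bond 0)

1  (I1 all integral)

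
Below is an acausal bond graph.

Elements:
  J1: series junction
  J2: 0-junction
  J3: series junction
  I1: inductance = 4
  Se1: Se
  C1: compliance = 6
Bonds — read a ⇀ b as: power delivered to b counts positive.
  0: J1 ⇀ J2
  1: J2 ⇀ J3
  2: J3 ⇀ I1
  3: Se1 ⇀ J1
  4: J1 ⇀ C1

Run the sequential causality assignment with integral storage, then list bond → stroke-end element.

b3 stroke→J1  (Se1 fixes effort; stroke away)
b2 stroke→I1  (I1 integral (f out))
b1 stroke→J3  (common-f at J3 fixed by 2)
b0 stroke→J2  (J2 needs exactly one e-in)
b4 stroke→J1  (J1: bond 0 brought flow, rest push out)

b0 stroke→J2
b1 stroke→J3
b2 stroke→I1
b3 stroke→J1
b4 stroke→J1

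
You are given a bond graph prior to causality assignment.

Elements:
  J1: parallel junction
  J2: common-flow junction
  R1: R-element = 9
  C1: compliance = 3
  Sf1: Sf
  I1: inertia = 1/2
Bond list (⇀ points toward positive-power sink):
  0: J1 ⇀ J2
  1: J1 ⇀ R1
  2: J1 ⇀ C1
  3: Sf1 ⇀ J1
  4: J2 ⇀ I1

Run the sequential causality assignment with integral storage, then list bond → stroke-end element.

bond 0 →J2
bond 1 →R1
bond 2 →J1
bond 3 →Sf1
bond 4 →I1

b3 stroke→Sf1  (Sf1: flow source, stroke at near end)
b2 stroke→J1  (prefer integral on C1)
b0 stroke→J2  (common-e at J1 fixed by 2)
b1 stroke→R1  (J1: bond 2 brought effort, rest push out)
b4 stroke→I1  (only one flow-in slot at J2)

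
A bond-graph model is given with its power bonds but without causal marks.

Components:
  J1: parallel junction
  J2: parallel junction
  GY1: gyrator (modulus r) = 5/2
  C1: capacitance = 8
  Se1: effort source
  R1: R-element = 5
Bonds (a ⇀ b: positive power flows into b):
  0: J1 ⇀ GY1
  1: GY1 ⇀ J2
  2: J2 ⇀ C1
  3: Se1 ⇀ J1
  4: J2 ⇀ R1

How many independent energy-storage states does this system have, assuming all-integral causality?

1  (C1 all integral)

#3 |J1  (Se1 fixes effort; stroke away)
#0 |GY1  (J1 effort already set via bond 3)
#1 |GY1  (through GY1, causality inverts; strokes same side of GY1)
#2 |J2  (C1 outputs effort q/C1)
#4 |R1  (J2 effort already set via bond 2)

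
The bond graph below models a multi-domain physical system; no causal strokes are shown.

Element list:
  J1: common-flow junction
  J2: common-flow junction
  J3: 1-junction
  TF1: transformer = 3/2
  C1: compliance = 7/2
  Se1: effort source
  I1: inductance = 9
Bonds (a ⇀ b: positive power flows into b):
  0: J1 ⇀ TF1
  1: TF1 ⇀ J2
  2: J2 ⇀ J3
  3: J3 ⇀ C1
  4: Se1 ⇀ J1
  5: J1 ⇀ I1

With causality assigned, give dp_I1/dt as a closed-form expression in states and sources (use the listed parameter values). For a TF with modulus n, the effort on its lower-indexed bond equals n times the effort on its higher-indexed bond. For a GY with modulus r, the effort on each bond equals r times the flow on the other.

β4 →J1  (source Se1 imposes e)
β3 →J3  (C1: C, integral causality)
β2 →J2  (only one flow-in slot at J3)
β1 →TF1  (only one flow-in slot at J2)
β0 →J1  (TF TF1: opposite of bond 1)
β5 →I1  (only one flow-in slot at J1)

dp_I1/dt = E_Se1 - 3*q_C1/7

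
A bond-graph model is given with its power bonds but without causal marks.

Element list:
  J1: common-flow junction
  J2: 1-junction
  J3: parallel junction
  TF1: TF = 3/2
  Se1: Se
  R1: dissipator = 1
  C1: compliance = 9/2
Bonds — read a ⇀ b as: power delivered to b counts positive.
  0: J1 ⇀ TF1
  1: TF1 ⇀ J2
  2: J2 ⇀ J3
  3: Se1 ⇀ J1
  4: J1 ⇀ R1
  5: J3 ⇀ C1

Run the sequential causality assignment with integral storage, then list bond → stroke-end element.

b0 →J1
b1 →TF1
b2 →J2
b3 →J1
b4 →R1
b5 →J3

β3 |J1  (Se1 fixes effort; stroke away)
β5 |J3  (C1: C, integral causality)
β2 |J2  (0-jn J3 has e-setter on 5)
β1 |TF1  (closing 1-jn rule on J2)
β0 |J1  (through TF1, causality passes straight; one stroke at TF1)
β4 |R1  (J1 needs exactly one f-in)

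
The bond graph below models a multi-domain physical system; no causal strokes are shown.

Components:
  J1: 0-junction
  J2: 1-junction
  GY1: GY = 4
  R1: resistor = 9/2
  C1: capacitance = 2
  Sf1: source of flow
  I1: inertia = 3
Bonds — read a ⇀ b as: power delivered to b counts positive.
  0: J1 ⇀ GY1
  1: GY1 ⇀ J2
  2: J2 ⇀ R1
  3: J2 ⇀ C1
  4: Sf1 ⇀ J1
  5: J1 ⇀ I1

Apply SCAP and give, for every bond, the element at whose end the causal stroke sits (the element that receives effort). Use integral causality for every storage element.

bond 4 stroke→Sf1  (Sf1 fixes flow; stroke at Sf1)
bond 3 stroke→J2  (C1 integral (e out))
bond 5 stroke→I1  (I1: I, integral causality)
bond 0 stroke→J1  (J1 needs exactly one e-in)
bond 1 stroke→J2  (GY1 both-in/both-out from 0)
bond 2 stroke→R1  (J2: last free bond brings flow in)

bond 0 stroke at J1
bond 1 stroke at J2
bond 2 stroke at R1
bond 3 stroke at J2
bond 4 stroke at Sf1
bond 5 stroke at I1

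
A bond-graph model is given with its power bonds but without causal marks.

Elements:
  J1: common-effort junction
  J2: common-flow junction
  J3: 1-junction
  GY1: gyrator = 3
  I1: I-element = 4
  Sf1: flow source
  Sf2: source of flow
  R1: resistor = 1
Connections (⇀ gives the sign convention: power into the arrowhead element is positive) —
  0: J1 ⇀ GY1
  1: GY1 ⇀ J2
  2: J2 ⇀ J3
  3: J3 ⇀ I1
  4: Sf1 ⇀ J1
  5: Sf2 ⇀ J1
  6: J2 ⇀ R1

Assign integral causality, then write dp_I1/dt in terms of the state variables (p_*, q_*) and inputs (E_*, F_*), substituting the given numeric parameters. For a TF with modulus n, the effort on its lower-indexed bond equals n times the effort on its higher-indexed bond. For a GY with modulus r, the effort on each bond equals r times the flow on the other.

b4 stroke at Sf1  (Sf1 fixes flow; stroke at Sf1)
b5 stroke at Sf2  (Sf2 fixes flow; stroke at Sf2)
b0 stroke at J1  (closing 0-jn rule on J1)
b1 stroke at J2  (GY GY1: same side as bond 0)
b3 stroke at I1  (I1 integral (f out))
b2 stroke at J3  (J3 flow already set via bond 3)
b6 stroke at J2  (J2 flow already set via bond 2)

dp_I1/dt = 3*F_Sf1 + 3*F_Sf2 - p_I1/4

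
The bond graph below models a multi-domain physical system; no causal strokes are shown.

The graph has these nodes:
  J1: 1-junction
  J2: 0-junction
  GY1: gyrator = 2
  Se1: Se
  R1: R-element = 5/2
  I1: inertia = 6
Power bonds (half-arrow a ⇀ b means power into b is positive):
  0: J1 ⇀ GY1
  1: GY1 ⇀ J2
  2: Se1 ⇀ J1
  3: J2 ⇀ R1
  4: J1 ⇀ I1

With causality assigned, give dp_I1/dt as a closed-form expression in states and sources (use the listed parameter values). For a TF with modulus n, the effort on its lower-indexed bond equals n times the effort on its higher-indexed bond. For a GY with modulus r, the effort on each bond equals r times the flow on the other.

b2 →J1  (Se1 (Se) sets effort on bond)
b4 →I1  (I1 outputs flow p/I1)
b0 →J1  (1-jn J1 has f-setter on 4)
b1 →J2  (GY GY1: same side as bond 0)
b3 →R1  (common-e at J2 fixed by 1)

dp_I1/dt = E_Se1 - 4*p_I1/15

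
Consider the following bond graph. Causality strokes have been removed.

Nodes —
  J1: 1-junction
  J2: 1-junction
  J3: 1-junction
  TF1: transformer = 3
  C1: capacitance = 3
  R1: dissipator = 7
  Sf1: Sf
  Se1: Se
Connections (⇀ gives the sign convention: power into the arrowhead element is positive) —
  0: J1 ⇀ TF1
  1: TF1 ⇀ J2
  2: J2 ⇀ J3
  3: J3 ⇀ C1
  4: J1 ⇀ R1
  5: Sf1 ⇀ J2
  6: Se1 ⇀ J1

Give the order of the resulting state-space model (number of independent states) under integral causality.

1  (C1 all integral)

bond 5 stroke→Sf1  (Sf1: flow source, stroke at near end)
bond 6 stroke→J1  (source Se1 imposes e)
bond 1 stroke→J2  (J2: bond 5 brought flow, rest push out)
bond 2 stroke→J2  (1-jn J2 has f-setter on 5)
bond 3 stroke→J3  (J3 flow already set via bond 2)
bond 0 stroke→TF1  (TF1 one-in-one-out from 1)
bond 4 stroke→J1  (common-f at J1 fixed by 0)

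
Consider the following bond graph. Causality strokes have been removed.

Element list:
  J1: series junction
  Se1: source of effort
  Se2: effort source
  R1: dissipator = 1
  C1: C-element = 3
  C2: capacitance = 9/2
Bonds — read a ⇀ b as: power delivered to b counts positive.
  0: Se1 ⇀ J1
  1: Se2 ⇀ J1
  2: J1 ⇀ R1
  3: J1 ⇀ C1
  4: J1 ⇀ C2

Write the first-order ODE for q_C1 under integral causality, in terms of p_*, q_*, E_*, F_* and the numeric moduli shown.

dq_C1/dt = E_Se1 + E_Se2 - q_C1/3 - 2*q_C2/9

bond 0 stroke→J1  (Se1: effort source, stroke at far end)
bond 1 stroke→J1  (Se2 (Se) sets effort on bond)
bond 3 stroke→J1  (C1 outputs effort q/C1)
bond 4 stroke→J1  (prefer integral on C2)
bond 2 stroke→R1  (J1: last free bond brings flow in)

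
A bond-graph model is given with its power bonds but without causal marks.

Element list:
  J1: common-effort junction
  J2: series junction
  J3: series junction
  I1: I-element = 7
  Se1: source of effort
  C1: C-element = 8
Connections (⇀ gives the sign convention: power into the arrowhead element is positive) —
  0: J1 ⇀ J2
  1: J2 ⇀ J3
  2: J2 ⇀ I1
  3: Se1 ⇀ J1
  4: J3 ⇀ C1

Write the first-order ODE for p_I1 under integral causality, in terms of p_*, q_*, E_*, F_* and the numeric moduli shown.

dp_I1/dt = E_Se1 - q_C1/8

#3 |J1  (Se1: effort source, stroke at far end)
#0 |J2  (0-jn J1 has e-setter on 3)
#2 |I1  (I1 outputs flow p/I1)
#1 |J2  (J2 flow already set via bond 2)
#4 |J3  (common-f at J3 fixed by 1)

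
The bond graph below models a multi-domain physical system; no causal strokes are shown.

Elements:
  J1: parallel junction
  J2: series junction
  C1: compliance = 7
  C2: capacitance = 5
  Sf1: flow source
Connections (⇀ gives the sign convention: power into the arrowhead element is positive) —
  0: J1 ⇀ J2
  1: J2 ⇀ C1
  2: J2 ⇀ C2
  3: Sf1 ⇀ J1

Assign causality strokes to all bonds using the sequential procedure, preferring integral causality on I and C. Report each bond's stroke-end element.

β0 →J1
β1 →J2
β2 →J2
β3 →Sf1

b3 |Sf1  (Sf1 (Sf) sets flow on bond)
b0 |J1  (J1 needs exactly one e-in)
b1 |J2  (J2 flow already set via bond 0)
b2 |J2  (common-f at J2 fixed by 0)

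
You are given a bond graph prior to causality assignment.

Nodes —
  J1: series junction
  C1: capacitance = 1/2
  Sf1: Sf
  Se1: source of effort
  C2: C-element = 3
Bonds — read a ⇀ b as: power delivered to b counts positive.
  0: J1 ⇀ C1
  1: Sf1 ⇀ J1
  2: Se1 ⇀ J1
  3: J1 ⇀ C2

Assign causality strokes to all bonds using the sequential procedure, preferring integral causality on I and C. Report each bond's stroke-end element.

bond 0 stroke→J1
bond 1 stroke→Sf1
bond 2 stroke→J1
bond 3 stroke→J1

bond 1 stroke at Sf1  (Sf1: flow source, stroke at near end)
bond 2 stroke at J1  (Se1: effort source, stroke at far end)
bond 0 stroke at J1  (J1: bond 1 brought flow, rest push out)
bond 3 stroke at J1  (J1 flow already set via bond 1)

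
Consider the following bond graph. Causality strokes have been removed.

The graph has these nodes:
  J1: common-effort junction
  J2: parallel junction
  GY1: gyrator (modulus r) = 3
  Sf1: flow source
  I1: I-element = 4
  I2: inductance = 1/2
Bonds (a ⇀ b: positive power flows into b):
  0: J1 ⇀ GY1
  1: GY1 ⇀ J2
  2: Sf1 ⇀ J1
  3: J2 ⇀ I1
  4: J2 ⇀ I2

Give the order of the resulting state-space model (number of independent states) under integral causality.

b2 stroke at Sf1  (source Sf1 imposes f)
b0 stroke at J1  (J1 needs exactly one e-in)
b1 stroke at J2  (GY1 both-in/both-out from 0)
b3 stroke at I1  (J2: bond 1 brought effort, rest push out)
b4 stroke at I2  (common-e at J2 fixed by 1)

2  (I1, I2 all integral)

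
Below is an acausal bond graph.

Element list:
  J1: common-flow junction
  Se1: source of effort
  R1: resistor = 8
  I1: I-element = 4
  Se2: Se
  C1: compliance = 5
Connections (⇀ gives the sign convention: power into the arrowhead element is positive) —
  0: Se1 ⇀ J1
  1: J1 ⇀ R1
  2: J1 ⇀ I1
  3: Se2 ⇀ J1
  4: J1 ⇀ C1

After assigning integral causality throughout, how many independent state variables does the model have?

b0 →J1  (Se1 (Se) sets effort on bond)
b3 →J1  (Se2: effort source, stroke at far end)
b2 →I1  (I1: I, integral causality)
b1 →J1  (J1 flow already set via bond 2)
b4 →J1  (common-f at J1 fixed by 2)

2  (C1, I1 all integral)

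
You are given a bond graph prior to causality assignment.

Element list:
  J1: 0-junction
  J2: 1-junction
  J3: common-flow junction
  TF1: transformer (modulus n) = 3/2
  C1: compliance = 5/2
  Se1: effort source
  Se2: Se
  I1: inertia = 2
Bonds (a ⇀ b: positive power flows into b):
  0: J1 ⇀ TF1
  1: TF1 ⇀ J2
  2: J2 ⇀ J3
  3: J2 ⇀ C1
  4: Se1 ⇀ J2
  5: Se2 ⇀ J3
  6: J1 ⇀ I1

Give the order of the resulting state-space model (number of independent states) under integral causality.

#4 stroke→J2  (Se1 fixes effort; stroke away)
#5 stroke→J3  (Se2: effort source, stroke at far end)
#2 stroke→J2  (J3 needs exactly one f-in)
#3 stroke→J2  (C1 outputs effort q/C1)
#1 stroke→TF1  (J2: last free bond brings flow in)
#0 stroke→J1  (through TF1, causality passes straight; one stroke at TF1)
#6 stroke→I1  (common-e at J1 fixed by 0)

2  (C1, I1 all integral)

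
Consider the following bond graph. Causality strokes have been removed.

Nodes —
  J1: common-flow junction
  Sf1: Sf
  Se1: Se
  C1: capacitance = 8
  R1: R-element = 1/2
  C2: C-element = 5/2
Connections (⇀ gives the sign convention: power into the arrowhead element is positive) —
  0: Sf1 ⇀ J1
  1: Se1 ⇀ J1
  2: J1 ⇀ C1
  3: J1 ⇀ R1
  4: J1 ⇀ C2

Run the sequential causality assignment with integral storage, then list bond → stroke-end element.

β0 →Sf1  (Sf1: flow source, stroke at near end)
β1 →J1  (Se1 (Se) sets effort on bond)
β2 →J1  (J1: bond 0 brought flow, rest push out)
β3 →J1  (J1 flow already set via bond 0)
β4 →J1  (common-f at J1 fixed by 0)

b0 →Sf1
b1 →J1
b2 →J1
b3 →J1
b4 →J1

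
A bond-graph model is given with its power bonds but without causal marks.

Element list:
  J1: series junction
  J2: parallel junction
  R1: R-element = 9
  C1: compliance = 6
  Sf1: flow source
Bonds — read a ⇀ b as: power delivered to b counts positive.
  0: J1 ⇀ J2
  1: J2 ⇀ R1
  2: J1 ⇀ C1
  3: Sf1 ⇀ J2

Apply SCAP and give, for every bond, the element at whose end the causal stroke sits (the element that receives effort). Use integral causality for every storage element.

#0 →J2
#1 →R1
#2 →J1
#3 →Sf1

b3 stroke at Sf1  (Sf1 (Sf) sets flow on bond)
b2 stroke at J1  (C1 integral (e out))
b0 stroke at J2  (only one flow-in slot at J1)
b1 stroke at R1  (J2 effort already set via bond 0)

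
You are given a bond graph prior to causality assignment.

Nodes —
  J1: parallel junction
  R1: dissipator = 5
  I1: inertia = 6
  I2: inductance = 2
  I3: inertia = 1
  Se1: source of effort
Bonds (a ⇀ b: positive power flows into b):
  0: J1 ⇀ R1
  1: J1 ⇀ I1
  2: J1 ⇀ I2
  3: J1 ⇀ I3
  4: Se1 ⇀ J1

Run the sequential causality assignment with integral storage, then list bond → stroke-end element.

bond 0 →R1
bond 1 →I1
bond 2 →I2
bond 3 →I3
bond 4 →J1

bond 4 stroke at J1  (Se1: effort source, stroke at far end)
bond 0 stroke at R1  (0-jn J1 has e-setter on 4)
bond 1 stroke at I1  (common-e at J1 fixed by 4)
bond 2 stroke at I2  (J1 effort already set via bond 4)
bond 3 stroke at I3  (J1: bond 4 brought effort, rest push out)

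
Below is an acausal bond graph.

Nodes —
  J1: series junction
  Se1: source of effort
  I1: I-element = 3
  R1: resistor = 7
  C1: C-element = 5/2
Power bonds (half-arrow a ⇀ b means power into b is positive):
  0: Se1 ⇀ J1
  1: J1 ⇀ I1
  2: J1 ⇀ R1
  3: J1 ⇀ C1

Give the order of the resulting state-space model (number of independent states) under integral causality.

2  (C1, I1 all integral)

#0 →J1  (Se1 fixes effort; stroke away)
#1 →I1  (I1 integral (f out))
#2 →J1  (1-jn J1 has f-setter on 1)
#3 →J1  (J1 flow already set via bond 1)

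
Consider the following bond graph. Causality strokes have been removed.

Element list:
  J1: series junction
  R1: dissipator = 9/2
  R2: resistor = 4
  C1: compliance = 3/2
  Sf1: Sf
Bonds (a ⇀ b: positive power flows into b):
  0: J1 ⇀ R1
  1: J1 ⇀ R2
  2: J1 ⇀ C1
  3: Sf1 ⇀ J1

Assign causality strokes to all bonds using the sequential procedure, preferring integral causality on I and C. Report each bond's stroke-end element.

#3 stroke at Sf1  (Sf1: flow source, stroke at near end)
#0 stroke at J1  (1-jn J1 has f-setter on 3)
#1 stroke at J1  (common-f at J1 fixed by 3)
#2 stroke at J1  (J1 flow already set via bond 3)

#0 |J1
#1 |J1
#2 |J1
#3 |Sf1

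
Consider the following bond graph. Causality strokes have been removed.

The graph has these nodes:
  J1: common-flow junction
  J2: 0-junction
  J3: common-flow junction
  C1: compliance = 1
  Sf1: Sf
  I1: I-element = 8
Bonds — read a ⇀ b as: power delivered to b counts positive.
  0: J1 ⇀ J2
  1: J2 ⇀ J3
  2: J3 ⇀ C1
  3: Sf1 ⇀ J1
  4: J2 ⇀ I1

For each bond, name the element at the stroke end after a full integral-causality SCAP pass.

b0 stroke at J1
b1 stroke at J2
b2 stroke at J3
b3 stroke at Sf1
b4 stroke at I1

#3 stroke→Sf1  (Sf1 fixes flow; stroke at Sf1)
#0 stroke→J1  (common-f at J1 fixed by 3)
#2 stroke→J3  (C1 integral (e out))
#1 stroke→J2  (closing 1-jn rule on J3)
#4 stroke→I1  (J2 effort already set via bond 1)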